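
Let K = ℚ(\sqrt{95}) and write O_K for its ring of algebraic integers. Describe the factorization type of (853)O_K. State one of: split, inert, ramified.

inert — (853) stays prime in O_K

d = 95 ≡ 3 (mod 4), so O_K = ℤ[√95] and disc(K) = 4d = 380.
disc(K) = 380 is not divisible by 853; 853 is unramified.
Euler's criterion: 95^426 mod 853 = 852. Thus (95|853) = -1.
(95/853) = -1, so 853 is inert.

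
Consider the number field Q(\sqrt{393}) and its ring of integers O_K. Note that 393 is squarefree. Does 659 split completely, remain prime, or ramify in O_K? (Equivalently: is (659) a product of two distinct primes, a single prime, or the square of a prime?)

inert — (659) stays prime in O_K

d = 393 ≡ 1 (mod 4), so O_K = ℤ[(1+√393)/2] and disc(K) = d = 393.
659 ∤ 393, so 659 is unramified.
Legendre symbol by Euler's criterion: (393/659) ≡ 393^329 ≡ 658 (mod 659), i.e. (393/659) = -1.
Legendre symbol -1 ⇒ 659 is inert.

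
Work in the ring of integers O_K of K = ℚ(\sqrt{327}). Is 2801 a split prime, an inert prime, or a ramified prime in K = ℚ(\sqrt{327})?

2801 splits in O_K

d = 327 ≡ 3 (mod 4), so O_K = ℤ[√327] and disc(K) = 4d = 1308.
Since gcd(2801, 1308) = 1 the prime 2801 does not ramify.
Legendre symbol by Euler's criterion: (327/2801) ≡ 327^1400 ≡ 1 (mod 2801), i.e. (327/2801) = 1.
d is a quadratic residue mod p, hence 2801 splits in O_K.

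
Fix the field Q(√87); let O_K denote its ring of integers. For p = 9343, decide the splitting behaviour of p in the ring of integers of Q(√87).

remains prime (inert)

Since 87 ≢ 1 mod 4, the ring of integers is ℤ[√87] with discriminant 4·87 = 348.
disc(K) = 348 is not divisible by 9343; 9343 is unramified.
(87/9343) = 87^4671 mod 9343 = 9342, giving Legendre symbol -1.
(87/9343) = -1, so 9343 is inert.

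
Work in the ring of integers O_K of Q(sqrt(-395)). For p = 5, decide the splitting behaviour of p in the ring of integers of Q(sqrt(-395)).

d = -395 ≡ 1 (mod 4), so O_K = ℤ[(1+√-395)/2] and disc(K) = d = -395.
Ramification test: 5 | -395. The prime 5 ramifies in K.

5 is ramified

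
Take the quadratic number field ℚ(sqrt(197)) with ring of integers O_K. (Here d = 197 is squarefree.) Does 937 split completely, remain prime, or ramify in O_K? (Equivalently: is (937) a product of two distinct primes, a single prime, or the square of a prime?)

inert — (937) stays prime in O_K

Since 197 ≡ 1 mod 4, the ring of integers is ℤ[(1+√197)/2] with discriminant 197.
Since gcd(937, 197) = 1 the prime 937 does not ramify.
Legendre symbol by Euler's criterion: (197/937) ≡ 197^468 ≡ 936 (mod 937), i.e. (197/937) = -1.
Legendre symbol -1 ⇒ 937 is inert.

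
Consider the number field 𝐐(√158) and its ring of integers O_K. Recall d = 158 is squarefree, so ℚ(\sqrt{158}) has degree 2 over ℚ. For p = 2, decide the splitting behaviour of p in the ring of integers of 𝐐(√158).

Since 158 ≢ 1 mod 4, the ring of integers is ℤ[√158] with discriminant 4·158 = 632.
Ramification test: 2 | 632. The prime 2 ramifies in K.

ramified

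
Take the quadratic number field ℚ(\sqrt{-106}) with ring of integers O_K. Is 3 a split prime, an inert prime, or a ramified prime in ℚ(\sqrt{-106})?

3 remains inert

Since -106 ≢ 1 mod 4, the ring of integers is ℤ[√-106] with discriminant 4·(-106) = -424.
3 ∤ -424, so 3 is unramified.
Euler's criterion: (-106)^1 mod 3 = 2. Thus (-106|3) = -1.
d is a non-residue mod p, hence 3 remains inert in O_K.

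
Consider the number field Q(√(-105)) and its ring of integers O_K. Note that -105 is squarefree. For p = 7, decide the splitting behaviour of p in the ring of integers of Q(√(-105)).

ramified — (7) = 𝔭²

Since -105 ≢ 1 mod 4, the ring of integers is ℤ[√-105] with discriminant 4·(-105) = -420.
disc(K) = -420 = 7·(-60), so p = 7 is ramified.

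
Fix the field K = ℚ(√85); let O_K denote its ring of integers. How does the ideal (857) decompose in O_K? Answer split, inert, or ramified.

85 mod 4 = 1, hence disc K = 85 and O_K = ℤ[(1+√85)/2].
Since gcd(857, 85) = 1 the prime 857 does not ramify.
Euler's criterion: 85^428 mod 857 = 1. Thus (85|857) = 1.
d is a quadratic residue mod p, hence 857 splits in O_K.

splits completely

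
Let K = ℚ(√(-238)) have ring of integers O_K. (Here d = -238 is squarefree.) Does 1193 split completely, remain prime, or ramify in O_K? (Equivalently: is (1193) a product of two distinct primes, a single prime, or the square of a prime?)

splits completely

d = -238 ≡ 2 (mod 4), so O_K = ℤ[√-238] and disc(K) = 4d = -952.
Since gcd(1193, -952) = 1 the prime 1193 does not ramify.
Legendre symbol by Euler's criterion: (-238/1193) ≡ (-238)^596 ≡ 1 (mod 1193), i.e. (-238/1193) = 1.
Legendre symbol 1 ⇒ 1193 is split.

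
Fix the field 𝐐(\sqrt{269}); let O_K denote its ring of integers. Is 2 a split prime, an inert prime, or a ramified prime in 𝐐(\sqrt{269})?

d = 269 ≡ 1 (mod 4), so O_K = ℤ[(1+√269)/2] and disc(K) = d = 269.
Since gcd(2, 269) = 1 the prime 2 does not ramify.
For p = 2 with d ≡ 1 (mod 4): d mod 8 = 5, so 2 is inert.

2 remains inert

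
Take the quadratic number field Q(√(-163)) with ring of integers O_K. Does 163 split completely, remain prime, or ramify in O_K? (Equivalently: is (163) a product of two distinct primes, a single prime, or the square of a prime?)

163 is ramified

d = -163 ≡ 1 (mod 4), so O_K = ℤ[(1+√-163)/2] and disc(K) = d = -163.
163 divides disc(K) = -163, so 163 ramifies.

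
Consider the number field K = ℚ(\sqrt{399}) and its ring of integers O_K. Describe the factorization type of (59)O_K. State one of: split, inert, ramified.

split

d = 399 ≡ 3 (mod 4), so O_K = ℤ[√399] and disc(K) = 4d = 1596.
59 ∤ 1596, so 59 is unramified.
Compute (399/59) via Euler: 45^((59-1)/2) mod 59 = 1, so (399/59) = 1.
Legendre symbol 1 ⇒ 59 is split.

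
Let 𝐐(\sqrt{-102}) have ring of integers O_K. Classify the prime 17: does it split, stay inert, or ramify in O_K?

d = -102 ≡ 2 (mod 4), so O_K = ℤ[√-102] and disc(K) = 4d = -408.
Ramification test: 17 | -408. The prime 17 ramifies in K.

17 is ramified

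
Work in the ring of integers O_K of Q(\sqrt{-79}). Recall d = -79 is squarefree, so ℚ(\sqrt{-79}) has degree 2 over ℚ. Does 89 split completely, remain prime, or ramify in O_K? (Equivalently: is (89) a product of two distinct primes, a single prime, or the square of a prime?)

Since -79 ≡ 1 mod 4, the ring of integers is ℤ[(1+√-79)/2] with discriminant -79.
Since gcd(89, -79) = 1 the prime 89 does not ramify.
Compute (-79/89) via Euler: 10^((89-1)/2) mod 89 = 1, so (-79/89) = 1.
d is a quadratic residue mod p, hence 89 splits in O_K.

89 splits in O_K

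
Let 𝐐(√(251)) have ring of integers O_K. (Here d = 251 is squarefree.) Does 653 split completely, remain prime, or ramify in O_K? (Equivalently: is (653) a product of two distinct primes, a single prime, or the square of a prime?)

251 mod 4 = 3, hence disc K = 4·251 = 1004 and O_K = ℤ[√251].
disc(K) = 1004 is not divisible by 653; 653 is unramified.
Legendre symbol by Euler's criterion: (251/653) ≡ 251^326 ≡ 652 (mod 653), i.e. (251/653) = -1.
(251/653) = -1, so 653 is inert.

inert — (653) stays prime in O_K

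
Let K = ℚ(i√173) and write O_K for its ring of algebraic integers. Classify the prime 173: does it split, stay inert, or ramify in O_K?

p ramifies

d = -173 ≡ 3 (mod 4), so O_K = ℤ[√-173] and disc(K) = 4d = -692.
disc(K) = -692 = 173·(-4), so p = 173 is ramified.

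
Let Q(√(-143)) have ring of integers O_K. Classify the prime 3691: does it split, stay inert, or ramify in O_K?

d = -143 ≡ 1 (mod 4), so O_K = ℤ[(1+√-143)/2] and disc(K) = d = -143.
Since gcd(3691, -143) = 1 the prime 3691 does not ramify.
(-143/3691) = 3548^1845 mod 3691 = 3690, giving Legendre symbol -1.
Legendre symbol -1 ⇒ 3691 is inert.

remains prime (inert)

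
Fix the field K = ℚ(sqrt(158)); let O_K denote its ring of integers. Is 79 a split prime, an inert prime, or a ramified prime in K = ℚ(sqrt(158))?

Since 158 ≢ 1 mod 4, the ring of integers is ℤ[√158] with discriminant 4·158 = 632.
Ramification test: 79 | 632. The prime 79 ramifies in K.

79 is ramified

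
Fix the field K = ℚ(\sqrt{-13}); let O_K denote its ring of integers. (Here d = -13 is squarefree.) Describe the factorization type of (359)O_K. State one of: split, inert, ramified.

split — (359) = 𝔭₁𝔭₂ with 𝔭₁ ≠ 𝔭₂

-13 mod 4 = 3, hence disc K = 4·(-13) = -52 and O_K = ℤ[√-13].
Since gcd(359, -52) = 1 the prime 359 does not ramify.
Compute (-13/359) via Euler: 346^((359-1)/2) mod 359 = 1, so (-13/359) = 1.
d is a quadratic residue mod p, hence 359 splits in O_K.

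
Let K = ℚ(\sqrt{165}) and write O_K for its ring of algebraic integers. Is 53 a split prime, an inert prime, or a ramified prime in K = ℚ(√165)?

d = 165 ≡ 1 (mod 4), so O_K = ℤ[(1+√165)/2] and disc(K) = d = 165.
Since gcd(53, 165) = 1 the prime 53 does not ramify.
(165/53) = 6^26 mod 53 = 1, giving Legendre symbol 1.
Legendre symbol 1 ⇒ 53 is split.

split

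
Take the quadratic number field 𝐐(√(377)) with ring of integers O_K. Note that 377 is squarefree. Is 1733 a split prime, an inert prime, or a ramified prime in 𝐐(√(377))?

splits completely

377 mod 4 = 1, hence disc K = 377 and O_K = ℤ[(1+√377)/2].
disc(K) = 377 is not divisible by 1733; 1733 is unramified.
Euler's criterion: 377^866 mod 1733 = 1. Thus (377|1733) = 1.
d is a quadratic residue mod p, hence 1733 splits in O_K.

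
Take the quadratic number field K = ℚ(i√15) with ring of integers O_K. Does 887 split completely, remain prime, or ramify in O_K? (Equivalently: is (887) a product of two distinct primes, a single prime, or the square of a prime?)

split

-15 mod 4 = 1, hence disc K = -15 and O_K = ℤ[(1+√-15)/2].
887 ∤ -15, so 887 is unramified.
Legendre symbol by Euler's criterion: (-15/887) ≡ (-15)^443 ≡ 1 (mod 887), i.e. (-15/887) = 1.
Legendre symbol 1 ⇒ 887 is split.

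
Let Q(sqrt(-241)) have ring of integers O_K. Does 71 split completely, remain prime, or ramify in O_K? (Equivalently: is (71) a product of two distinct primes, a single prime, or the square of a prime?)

splits completely

-241 mod 4 = 3, hence disc K = 4·(-241) = -964 and O_K = ℤ[√-241].
71 ∤ -964, so 71 is unramified.
Euler's criterion: (-241)^35 mod 71 = 1. Thus (-241|71) = 1.
(-241/71) = 1, so 71 splits.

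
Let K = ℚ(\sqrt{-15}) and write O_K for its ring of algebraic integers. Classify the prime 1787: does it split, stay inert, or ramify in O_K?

Since -15 ≡ 1 mod 4, the ring of integers is ℤ[(1+√-15)/2] with discriminant -15.
1787 ∤ -15, so 1787 is unramified.
Legendre symbol by Euler's criterion: (-15/1787) ≡ (-15)^893 ≡ 1 (mod 1787), i.e. (-15/1787) = 1.
(-15/1787) = 1, so 1787 splits.

split — (1787) = 𝔭₁𝔭₂ with 𝔭₁ ≠ 𝔭₂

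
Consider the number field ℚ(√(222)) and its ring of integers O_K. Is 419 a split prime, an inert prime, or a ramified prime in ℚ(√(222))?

Since 222 ≢ 1 mod 4, the ring of integers is ℤ[√222] with discriminant 4·222 = 888.
419 ∤ 888, so 419 is unramified.
Euler's criterion: 222^209 mod 419 = 418. Thus (222|419) = -1.
(222/419) = -1, so 419 is inert.

inert — (419) stays prime in O_K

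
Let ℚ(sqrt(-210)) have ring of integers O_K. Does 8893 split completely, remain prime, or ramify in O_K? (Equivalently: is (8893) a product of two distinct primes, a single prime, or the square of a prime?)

d = -210 ≡ 2 (mod 4), so O_K = ℤ[√-210] and disc(K) = 4d = -840.
disc(K) = -840 is not divisible by 8893; 8893 is unramified.
Compute (-210/8893) via Euler: 8683^((8893-1)/2) mod 8893 = 8892, so (-210/8893) = -1.
d is a non-residue mod p, hence 8893 remains inert in O_K.

remains prime (inert)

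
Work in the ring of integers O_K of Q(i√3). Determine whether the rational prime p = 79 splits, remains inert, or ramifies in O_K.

Since -3 ≡ 1 mod 4, the ring of integers is ℤ[(1+√-3)/2] with discriminant -3.
79 ∤ -3, so 79 is unramified.
Legendre symbol by Euler's criterion: (-3/79) ≡ (-3)^39 ≡ 1 (mod 79), i.e. (-3/79) = 1.
Legendre symbol 1 ⇒ 79 is split.

splits completely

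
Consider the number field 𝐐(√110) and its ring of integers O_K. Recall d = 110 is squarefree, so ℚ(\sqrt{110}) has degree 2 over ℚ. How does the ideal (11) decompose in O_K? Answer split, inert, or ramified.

Since 110 ≢ 1 mod 4, the ring of integers is ℤ[√110] with discriminant 4·110 = 440.
Ramification test: 11 | 440. The prime 11 ramifies in K.

ramified — (11) = 𝔭²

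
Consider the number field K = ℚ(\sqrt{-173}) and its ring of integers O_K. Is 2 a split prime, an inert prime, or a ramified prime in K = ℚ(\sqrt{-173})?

ramified

d = -173 ≡ 3 (mod 4), so O_K = ℤ[√-173] and disc(K) = 4d = -692.
disc(K) = -692 = 2·(-346), so p = 2 is ramified.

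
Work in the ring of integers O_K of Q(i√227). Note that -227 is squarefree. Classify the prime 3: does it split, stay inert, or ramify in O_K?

splits completely

d = -227 ≡ 1 (mod 4), so O_K = ℤ[(1+√-227)/2] and disc(K) = d = -227.
3 ∤ -227, so 3 is unramified.
(-227/3) = 1^1 mod 3 = 1, giving Legendre symbol 1.
d is a quadratic residue mod p, hence 3 splits in O_K.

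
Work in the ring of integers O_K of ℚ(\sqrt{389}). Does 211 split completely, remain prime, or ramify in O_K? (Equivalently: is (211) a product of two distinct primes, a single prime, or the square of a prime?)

split

389 mod 4 = 1, hence disc K = 389 and O_K = ℤ[(1+√389)/2].
disc(K) = 389 is not divisible by 211; 211 is unramified.
Legendre symbol by Euler's criterion: (389/211) ≡ 389^105 ≡ 1 (mod 211), i.e. (389/211) = 1.
d is a quadratic residue mod p, hence 211 splits in O_K.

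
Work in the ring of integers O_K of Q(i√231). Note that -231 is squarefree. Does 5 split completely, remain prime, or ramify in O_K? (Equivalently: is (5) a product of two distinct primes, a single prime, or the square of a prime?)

splits completely

Since -231 ≡ 1 mod 4, the ring of integers is ℤ[(1+√-231)/2] with discriminant -231.
Since gcd(5, -231) = 1 the prime 5 does not ramify.
Compute (-231/5) via Euler: 4^((5-1)/2) mod 5 = 1, so (-231/5) = 1.
(-231/5) = 1, so 5 splits.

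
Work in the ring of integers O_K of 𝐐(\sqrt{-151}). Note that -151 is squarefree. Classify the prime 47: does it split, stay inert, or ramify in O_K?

Since -151 ≡ 1 mod 4, the ring of integers is ℤ[(1+√-151)/2] with discriminant -151.
Since gcd(47, -151) = 1 the prime 47 does not ramify.
(-151/47) = 37^23 mod 47 = 1, giving Legendre symbol 1.
(-151/47) = 1, so 47 splits.

47 splits in O_K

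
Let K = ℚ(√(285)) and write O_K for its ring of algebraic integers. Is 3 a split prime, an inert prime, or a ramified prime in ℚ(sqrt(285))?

285 mod 4 = 1, hence disc K = 285 and O_K = ℤ[(1+√285)/2].
Ramification test: 3 | 285. The prime 3 ramifies in K.

ramified — (3) = 𝔭²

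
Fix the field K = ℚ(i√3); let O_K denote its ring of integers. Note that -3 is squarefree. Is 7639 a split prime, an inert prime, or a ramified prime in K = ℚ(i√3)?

d = -3 ≡ 1 (mod 4), so O_K = ℤ[(1+√-3)/2] and disc(K) = d = -3.
Since gcd(7639, -3) = 1 the prime 7639 does not ramify.
Compute (-3/7639) via Euler: 7636^((7639-1)/2) mod 7639 = 1, so (-3/7639) = 1.
Legendre symbol 1 ⇒ 7639 is split.

7639 splits in O_K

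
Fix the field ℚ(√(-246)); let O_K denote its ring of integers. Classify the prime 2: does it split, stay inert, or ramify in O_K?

Since -246 ≢ 1 mod 4, the ring of integers is ℤ[√-246] with discriminant 4·(-246) = -984.
Ramification test: 2 | -984. The prime 2 ramifies in K.

ramified — (2) = 𝔭²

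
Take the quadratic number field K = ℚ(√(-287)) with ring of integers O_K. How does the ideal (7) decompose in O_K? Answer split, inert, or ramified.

d = -287 ≡ 1 (mod 4), so O_K = ℤ[(1+√-287)/2] and disc(K) = d = -287.
Ramification test: 7 | -287. The prime 7 ramifies in K.

7 is ramified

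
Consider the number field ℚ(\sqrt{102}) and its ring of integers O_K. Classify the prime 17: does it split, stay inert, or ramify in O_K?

102 mod 4 = 2, hence disc K = 4·102 = 408 and O_K = ℤ[√102].
Ramification test: 17 | 408. The prime 17 ramifies in K.

ramified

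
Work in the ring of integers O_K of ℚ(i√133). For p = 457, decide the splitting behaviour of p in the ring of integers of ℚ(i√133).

-133 mod 4 = 3, hence disc K = 4·(-133) = -532 and O_K = ℤ[√-133].
Since gcd(457, -532) = 1 the prime 457 does not ramify.
Legendre symbol by Euler's criterion: (-133/457) ≡ (-133)^228 ≡ 1 (mod 457), i.e. (-133/457) = 1.
d is a quadratic residue mod p, hence 457 splits in O_K.

457 splits in O_K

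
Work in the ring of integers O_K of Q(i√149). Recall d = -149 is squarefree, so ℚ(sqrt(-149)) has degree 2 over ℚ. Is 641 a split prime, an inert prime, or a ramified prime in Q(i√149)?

split — (641) = 𝔭₁𝔭₂ with 𝔭₁ ≠ 𝔭₂

d = -149 ≡ 3 (mod 4), so O_K = ℤ[√-149] and disc(K) = 4d = -596.
641 ∤ -596, so 641 is unramified.
Legendre symbol by Euler's criterion: (-149/641) ≡ (-149)^320 ≡ 1 (mod 641), i.e. (-149/641) = 1.
Legendre symbol 1 ⇒ 641 is split.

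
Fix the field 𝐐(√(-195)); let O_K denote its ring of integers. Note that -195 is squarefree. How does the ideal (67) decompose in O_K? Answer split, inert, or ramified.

Since -195 ≡ 1 mod 4, the ring of integers is ℤ[(1+√-195)/2] with discriminant -195.
disc(K) = -195 is not divisible by 67; 67 is unramified.
(-195/67) = 6^33 mod 67 = 1, giving Legendre symbol 1.
Legendre symbol 1 ⇒ 67 is split.

split — (67) = 𝔭₁𝔭₂ with 𝔭₁ ≠ 𝔭₂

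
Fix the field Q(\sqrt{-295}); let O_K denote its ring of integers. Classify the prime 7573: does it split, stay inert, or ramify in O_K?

remains prime (inert)

Since -295 ≡ 1 mod 4, the ring of integers is ℤ[(1+√-295)/2] with discriminant -295.
7573 ∤ -295, so 7573 is unramified.
Euler's criterion: (-295)^3786 mod 7573 = 7572. Thus (-295|7573) = -1.
d is a non-residue mod p, hence 7573 remains inert in O_K.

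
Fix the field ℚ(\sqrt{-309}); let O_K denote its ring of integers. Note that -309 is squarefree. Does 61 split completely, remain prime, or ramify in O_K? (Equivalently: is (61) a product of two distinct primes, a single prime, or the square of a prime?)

61 splits in O_K

-309 mod 4 = 3, hence disc K = 4·(-309) = -1236 and O_K = ℤ[√-309].
Since gcd(61, -1236) = 1 the prime 61 does not ramify.
(-309/61) = 57^30 mod 61 = 1, giving Legendre symbol 1.
(-309/61) = 1, so 61 splits.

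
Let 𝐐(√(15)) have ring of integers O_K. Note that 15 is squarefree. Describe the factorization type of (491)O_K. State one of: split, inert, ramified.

split

Since 15 ≢ 1 mod 4, the ring of integers is ℤ[√15] with discriminant 4·15 = 60.
491 ∤ 60, so 491 is unramified.
Euler's criterion: 15^245 mod 491 = 1. Thus (15|491) = 1.
d is a quadratic residue mod p, hence 491 splits in O_K.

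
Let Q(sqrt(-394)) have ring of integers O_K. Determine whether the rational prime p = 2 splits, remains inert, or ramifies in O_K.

Since -394 ≢ 1 mod 4, the ring of integers is ℤ[√-394] with discriminant 4·(-394) = -1576.
Ramification test: 2 | -1576. The prime 2 ramifies in K.

ramified — (2) = 𝔭²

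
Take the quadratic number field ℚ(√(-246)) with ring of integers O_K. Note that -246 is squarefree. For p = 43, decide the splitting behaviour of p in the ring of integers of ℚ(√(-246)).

d = -246 ≡ 2 (mod 4), so O_K = ℤ[√-246] and disc(K) = 4d = -984.
Since gcd(43, -984) = 1 the prime 43 does not ramify.
Euler's criterion: (-246)^21 mod 43 = 42. Thus (-246|43) = -1.
Legendre symbol -1 ⇒ 43 is inert.

inert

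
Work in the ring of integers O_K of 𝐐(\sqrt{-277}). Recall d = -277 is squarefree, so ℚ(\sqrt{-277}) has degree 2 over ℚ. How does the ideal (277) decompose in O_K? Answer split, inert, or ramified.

d = -277 ≡ 3 (mod 4), so O_K = ℤ[√-277] and disc(K) = 4d = -1108.
Ramification test: 277 | -1108. The prime 277 ramifies in K.

ramifies in O_K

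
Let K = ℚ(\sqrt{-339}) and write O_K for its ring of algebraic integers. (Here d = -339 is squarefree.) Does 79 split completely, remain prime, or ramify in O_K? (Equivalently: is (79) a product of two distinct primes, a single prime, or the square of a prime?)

79 remains inert

d = -339 ≡ 1 (mod 4), so O_K = ℤ[(1+√-339)/2] and disc(K) = d = -339.
disc(K) = -339 is not divisible by 79; 79 is unramified.
Euler's criterion: (-339)^39 mod 79 = 78. Thus (-339|79) = -1.
(-339/79) = -1, so 79 is inert.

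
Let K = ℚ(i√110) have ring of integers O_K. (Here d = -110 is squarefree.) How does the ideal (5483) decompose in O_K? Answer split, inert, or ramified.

Since -110 ≢ 1 mod 4, the ring of integers is ℤ[√-110] with discriminant 4·(-110) = -440.
disc(K) = -440 is not divisible by 5483; 5483 is unramified.
Euler's criterion: (-110)^2741 mod 5483 = 1. Thus (-110|5483) = 1.
(-110/5483) = 1, so 5483 splits.

5483 splits in O_K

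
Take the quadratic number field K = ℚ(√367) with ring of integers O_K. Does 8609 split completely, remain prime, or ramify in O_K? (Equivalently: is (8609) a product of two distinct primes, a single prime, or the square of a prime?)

inert

367 mod 4 = 3, hence disc K = 4·367 = 1468 and O_K = ℤ[√367].
disc(K) = 1468 is not divisible by 8609; 8609 is unramified.
(367/8609) = 367^4304 mod 8609 = 8608, giving Legendre symbol -1.
(367/8609) = -1, so 8609 is inert.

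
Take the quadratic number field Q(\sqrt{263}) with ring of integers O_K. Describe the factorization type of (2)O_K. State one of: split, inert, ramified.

d = 263 ≡ 3 (mod 4), so O_K = ℤ[√263] and disc(K) = 4d = 1052.
Ramification test: 2 | 1052. The prime 2 ramifies in K.

ramifies in O_K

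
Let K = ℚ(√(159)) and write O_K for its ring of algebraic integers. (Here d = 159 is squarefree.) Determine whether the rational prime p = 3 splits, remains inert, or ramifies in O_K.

ramified

Since 159 ≢ 1 mod 4, the ring of integers is ℤ[√159] with discriminant 4·159 = 636.
3 divides disc(K) = 636, so 3 ramifies.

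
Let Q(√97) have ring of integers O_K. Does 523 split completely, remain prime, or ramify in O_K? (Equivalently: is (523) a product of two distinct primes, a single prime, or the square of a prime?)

inert — (523) stays prime in O_K

Since 97 ≡ 1 mod 4, the ring of integers is ℤ[(1+√97)/2] with discriminant 97.
Since gcd(523, 97) = 1 the prime 523 does not ramify.
(97/523) = 97^261 mod 523 = 522, giving Legendre symbol -1.
(97/523) = -1, so 523 is inert.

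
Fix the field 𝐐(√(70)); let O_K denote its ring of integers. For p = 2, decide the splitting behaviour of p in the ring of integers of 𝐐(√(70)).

Since 70 ≢ 1 mod 4, the ring of integers is ℤ[√70] with discriminant 4·70 = 280.
Ramification test: 2 | 280. The prime 2 ramifies in K.

ramified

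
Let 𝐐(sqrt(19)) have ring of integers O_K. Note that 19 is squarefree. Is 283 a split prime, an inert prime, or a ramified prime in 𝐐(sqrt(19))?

p is inert

19 mod 4 = 3, hence disc K = 4·19 = 76 and O_K = ℤ[√19].
Since gcd(283, 76) = 1 the prime 283 does not ramify.
(19/283) = 19^141 mod 283 = 282, giving Legendre symbol -1.
d is a non-residue mod p, hence 283 remains inert in O_K.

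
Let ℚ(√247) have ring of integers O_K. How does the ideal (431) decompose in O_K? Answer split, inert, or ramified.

247 mod 4 = 3, hence disc K = 4·247 = 988 and O_K = ℤ[√247].
Since gcd(431, 988) = 1 the prime 431 does not ramify.
Euler's criterion: 247^215 mod 431 = 430. Thus (247|431) = -1.
Legendre symbol -1 ⇒ 431 is inert.

431 remains inert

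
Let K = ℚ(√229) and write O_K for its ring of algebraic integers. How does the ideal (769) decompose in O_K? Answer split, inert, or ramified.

d = 229 ≡ 1 (mod 4), so O_K = ℤ[(1+√229)/2] and disc(K) = d = 229.
disc(K) = 229 is not divisible by 769; 769 is unramified.
(229/769) = 229^384 mod 769 = 1, giving Legendre symbol 1.
d is a quadratic residue mod p, hence 769 splits in O_K.

split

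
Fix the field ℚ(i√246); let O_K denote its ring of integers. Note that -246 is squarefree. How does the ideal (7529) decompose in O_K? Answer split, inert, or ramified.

splits completely

-246 mod 4 = 2, hence disc K = 4·(-246) = -984 and O_K = ℤ[√-246].
disc(K) = -984 is not divisible by 7529; 7529 is unramified.
Legendre symbol by Euler's criterion: (-246/7529) ≡ (-246)^3764 ≡ 1 (mod 7529), i.e. (-246/7529) = 1.
d is a quadratic residue mod p, hence 7529 splits in O_K.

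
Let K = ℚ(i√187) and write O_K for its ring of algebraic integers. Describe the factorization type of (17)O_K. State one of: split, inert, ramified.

p ramifies

Since -187 ≡ 1 mod 4, the ring of integers is ℤ[(1+√-187)/2] with discriminant -187.
17 divides disc(K) = -187, so 17 ramifies.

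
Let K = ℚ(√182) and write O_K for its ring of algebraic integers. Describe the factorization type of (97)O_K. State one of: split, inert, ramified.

d = 182 ≡ 2 (mod 4), so O_K = ℤ[√182] and disc(K) = 4d = 728.
disc(K) = 728 is not divisible by 97; 97 is unramified.
(182/97) = 85^48 mod 97 = 1, giving Legendre symbol 1.
(182/97) = 1, so 97 splits.

split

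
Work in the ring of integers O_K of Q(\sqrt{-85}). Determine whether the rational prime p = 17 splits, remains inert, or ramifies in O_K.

-85 mod 4 = 3, hence disc K = 4·(-85) = -340 and O_K = ℤ[√-85].
Ramification test: 17 | -340. The prime 17 ramifies in K.

17 is ramified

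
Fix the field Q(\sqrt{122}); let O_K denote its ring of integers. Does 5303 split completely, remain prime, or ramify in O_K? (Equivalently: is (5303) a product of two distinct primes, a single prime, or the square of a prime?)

d = 122 ≡ 2 (mod 4), so O_K = ℤ[√122] and disc(K) = 4d = 488.
5303 ∤ 488, so 5303 is unramified.
Euler's criterion: 122^2651 mod 5303 = 1. Thus (122|5303) = 1.
(122/5303) = 1, so 5303 splits.

5303 splits in O_K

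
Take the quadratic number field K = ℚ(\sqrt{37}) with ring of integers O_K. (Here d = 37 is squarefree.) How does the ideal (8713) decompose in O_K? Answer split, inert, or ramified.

d = 37 ≡ 1 (mod 4), so O_K = ℤ[(1+√37)/2] and disc(K) = d = 37.
disc(K) = 37 is not divisible by 8713; 8713 is unramified.
Compute (37/8713) via Euler: 37^((8713-1)/2) mod 8713 = 8712, so (37/8713) = -1.
(37/8713) = -1, so 8713 is inert.

inert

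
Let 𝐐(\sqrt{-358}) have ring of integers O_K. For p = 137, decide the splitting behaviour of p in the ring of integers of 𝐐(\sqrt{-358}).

remains prime (inert)

Since -358 ≢ 1 mod 4, the ring of integers is ℤ[√-358] with discriminant 4·(-358) = -1432.
Since gcd(137, -1432) = 1 the prime 137 does not ramify.
(-358/137) = 53^68 mod 137 = 136, giving Legendre symbol -1.
Legendre symbol -1 ⇒ 137 is inert.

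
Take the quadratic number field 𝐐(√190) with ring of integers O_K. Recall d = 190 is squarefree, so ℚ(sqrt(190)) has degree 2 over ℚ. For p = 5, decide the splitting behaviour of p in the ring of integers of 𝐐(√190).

d = 190 ≡ 2 (mod 4), so O_K = ℤ[√190] and disc(K) = 4d = 760.
5 divides disc(K) = 760, so 5 ramifies.

p ramifies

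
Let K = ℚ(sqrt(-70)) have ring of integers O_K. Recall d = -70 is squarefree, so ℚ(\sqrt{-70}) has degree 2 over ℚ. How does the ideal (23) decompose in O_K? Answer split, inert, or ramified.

Since -70 ≢ 1 mod 4, the ring of integers is ℤ[√-70] with discriminant 4·(-70) = -280.
disc(K) = -280 is not divisible by 23; 23 is unramified.
(-70/23) = 22^11 mod 23 = 22, giving Legendre symbol -1.
d is a non-residue mod p, hence 23 remains inert in O_K.

inert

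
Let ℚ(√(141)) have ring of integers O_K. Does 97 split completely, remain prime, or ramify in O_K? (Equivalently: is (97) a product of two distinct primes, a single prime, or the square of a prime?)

141 mod 4 = 1, hence disc K = 141 and O_K = ℤ[(1+√141)/2].
disc(K) = 141 is not divisible by 97; 97 is unramified.
Euler's criterion: 141^48 mod 97 = 1. Thus (141|97) = 1.
Legendre symbol 1 ⇒ 97 is split.

97 splits in O_K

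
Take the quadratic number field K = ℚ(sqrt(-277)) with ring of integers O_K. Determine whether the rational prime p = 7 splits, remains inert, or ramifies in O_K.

d = -277 ≡ 3 (mod 4), so O_K = ℤ[√-277] and disc(K) = 4d = -1108.
Since gcd(7, -1108) = 1 the prime 7 does not ramify.
Euler's criterion: (-277)^3 mod 7 = 6. Thus (-277|7) = -1.
d is a non-residue mod p, hence 7 remains inert in O_K.

remains prime (inert)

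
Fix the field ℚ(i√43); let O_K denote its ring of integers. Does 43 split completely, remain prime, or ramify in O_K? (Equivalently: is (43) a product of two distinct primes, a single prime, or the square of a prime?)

d = -43 ≡ 1 (mod 4), so O_K = ℤ[(1+√-43)/2] and disc(K) = d = -43.
disc(K) = -43 = 43·(-1), so p = 43 is ramified.

ramified — (43) = 𝔭²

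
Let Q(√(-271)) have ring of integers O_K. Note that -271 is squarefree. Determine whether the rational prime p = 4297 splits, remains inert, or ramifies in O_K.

d = -271 ≡ 1 (mod 4), so O_K = ℤ[(1+√-271)/2] and disc(K) = d = -271.
Since gcd(4297, -271) = 1 the prime 4297 does not ramify.
(-271/4297) = 4026^2148 mod 4297 = 4296, giving Legendre symbol -1.
d is a non-residue mod p, hence 4297 remains inert in O_K.

inert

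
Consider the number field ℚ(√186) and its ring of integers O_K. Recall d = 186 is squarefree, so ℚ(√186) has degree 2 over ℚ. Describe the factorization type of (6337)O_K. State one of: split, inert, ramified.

inert — (6337) stays prime in O_K

186 mod 4 = 2, hence disc K = 4·186 = 744 and O_K = ℤ[√186].
6337 ∤ 744, so 6337 is unramified.
(186/6337) = 186^3168 mod 6337 = 6336, giving Legendre symbol -1.
(186/6337) = -1, so 6337 is inert.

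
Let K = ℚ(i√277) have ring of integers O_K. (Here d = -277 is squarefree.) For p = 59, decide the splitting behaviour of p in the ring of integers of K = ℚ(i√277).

-277 mod 4 = 3, hence disc K = 4·(-277) = -1108 and O_K = ℤ[√-277].
59 ∤ -1108, so 59 is unramified.
Legendre symbol by Euler's criterion: (-277/59) ≡ (-277)^29 ≡ 58 (mod 59), i.e. (-277/59) = -1.
Legendre symbol -1 ⇒ 59 is inert.

p is inert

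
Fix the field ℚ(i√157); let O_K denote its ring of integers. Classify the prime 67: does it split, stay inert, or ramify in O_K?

-157 mod 4 = 3, hence disc K = 4·(-157) = -628 and O_K = ℤ[√-157].
Since gcd(67, -628) = 1 the prime 67 does not ramify.
Euler's criterion: (-157)^33 mod 67 = 66. Thus (-157|67) = -1.
Legendre symbol -1 ⇒ 67 is inert.

p is inert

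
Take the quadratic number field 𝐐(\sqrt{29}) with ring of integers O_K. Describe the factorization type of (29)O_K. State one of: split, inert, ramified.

29 mod 4 = 1, hence disc K = 29 and O_K = ℤ[(1+√29)/2].
Ramification test: 29 | 29. The prime 29 ramifies in K.

ramified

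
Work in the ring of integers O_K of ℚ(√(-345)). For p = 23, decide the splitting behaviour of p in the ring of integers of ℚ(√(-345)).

d = -345 ≡ 3 (mod 4), so O_K = ℤ[√-345] and disc(K) = 4d = -1380.
Ramification test: 23 | -1380. The prime 23 ramifies in K.

p ramifies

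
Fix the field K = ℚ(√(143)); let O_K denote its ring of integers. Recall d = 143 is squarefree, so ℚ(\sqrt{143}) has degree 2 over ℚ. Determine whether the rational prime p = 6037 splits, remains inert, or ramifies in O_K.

remains prime (inert)

Since 143 ≢ 1 mod 4, the ring of integers is ℤ[√143] with discriminant 4·143 = 572.
Since gcd(6037, 572) = 1 the prime 6037 does not ramify.
Legendre symbol by Euler's criterion: (143/6037) ≡ 143^3018 ≡ 6036 (mod 6037), i.e. (143/6037) = -1.
Legendre symbol -1 ⇒ 6037 is inert.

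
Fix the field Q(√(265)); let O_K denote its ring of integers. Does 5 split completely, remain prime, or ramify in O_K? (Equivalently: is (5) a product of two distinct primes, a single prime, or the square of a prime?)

265 mod 4 = 1, hence disc K = 265 and O_K = ℤ[(1+√265)/2].
Ramification test: 5 | 265. The prime 5 ramifies in K.

ramified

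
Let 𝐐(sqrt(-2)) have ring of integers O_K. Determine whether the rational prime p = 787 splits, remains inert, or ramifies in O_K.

p splits

Since -2 ≢ 1 mod 4, the ring of integers is ℤ[√-2] with discriminant 4·(-2) = -8.
787 ∤ -8, so 787 is unramified.
Euler's criterion: (-2)^393 mod 787 = 1. Thus (-2|787) = 1.
(-2/787) = 1, so 787 splits.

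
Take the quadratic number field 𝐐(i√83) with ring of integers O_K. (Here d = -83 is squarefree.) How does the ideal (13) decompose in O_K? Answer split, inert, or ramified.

d = -83 ≡ 1 (mod 4), so O_K = ℤ[(1+√-83)/2] and disc(K) = d = -83.
13 ∤ -83, so 13 is unramified.
(-83/13) = 8^6 mod 13 = 12, giving Legendre symbol -1.
d is a non-residue mod p, hence 13 remains inert in O_K.

inert — (13) stays prime in O_K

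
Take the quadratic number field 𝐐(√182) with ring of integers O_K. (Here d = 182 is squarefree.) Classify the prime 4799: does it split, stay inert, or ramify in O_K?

Since 182 ≢ 1 mod 4, the ring of integers is ℤ[√182] with discriminant 4·182 = 728.
Since gcd(4799, 728) = 1 the prime 4799 does not ramify.
Legendre symbol by Euler's criterion: (182/4799) ≡ 182^2399 ≡ 1 (mod 4799), i.e. (182/4799) = 1.
d is a quadratic residue mod p, hence 4799 splits in O_K.

p splits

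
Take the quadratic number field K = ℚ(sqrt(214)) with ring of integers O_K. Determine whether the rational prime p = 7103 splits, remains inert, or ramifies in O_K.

d = 214 ≡ 2 (mod 4), so O_K = ℤ[√214] and disc(K) = 4d = 856.
Since gcd(7103, 856) = 1 the prime 7103 does not ramify.
Legendre symbol by Euler's criterion: (214/7103) ≡ 214^3551 ≡ 7102 (mod 7103), i.e. (214/7103) = -1.
d is a non-residue mod p, hence 7103 remains inert in O_K.

p is inert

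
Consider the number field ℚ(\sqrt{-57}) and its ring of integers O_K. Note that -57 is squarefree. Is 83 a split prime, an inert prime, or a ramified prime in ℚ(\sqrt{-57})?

d = -57 ≡ 3 (mod 4), so O_K = ℤ[√-57] and disc(K) = 4d = -228.
disc(K) = -228 is not divisible by 83; 83 is unramified.
Euler's criterion: (-57)^41 mod 83 = 1. Thus (-57|83) = 1.
d is a quadratic residue mod p, hence 83 splits in O_K.

split — (83) = 𝔭₁𝔭₂ with 𝔭₁ ≠ 𝔭₂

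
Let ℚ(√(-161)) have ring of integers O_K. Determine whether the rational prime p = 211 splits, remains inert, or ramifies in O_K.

d = -161 ≡ 3 (mod 4), so O_K = ℤ[√-161] and disc(K) = 4d = -644.
211 ∤ -644, so 211 is unramified.
Compute (-161/211) via Euler: 50^((211-1)/2) mod 211 = 210, so (-161/211) = -1.
Legendre symbol -1 ⇒ 211 is inert.

remains prime (inert)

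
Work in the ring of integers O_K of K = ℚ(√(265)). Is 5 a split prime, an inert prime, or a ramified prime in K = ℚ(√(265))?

p ramifies

d = 265 ≡ 1 (mod 4), so O_K = ℤ[(1+√265)/2] and disc(K) = d = 265.
5 divides disc(K) = 265, so 5 ramifies.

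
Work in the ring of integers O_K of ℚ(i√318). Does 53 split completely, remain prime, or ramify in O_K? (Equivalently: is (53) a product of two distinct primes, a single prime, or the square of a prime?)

d = -318 ≡ 2 (mod 4), so O_K = ℤ[√-318] and disc(K) = 4d = -1272.
disc(K) = -1272 = 53·(-24), so p = 53 is ramified.

ramified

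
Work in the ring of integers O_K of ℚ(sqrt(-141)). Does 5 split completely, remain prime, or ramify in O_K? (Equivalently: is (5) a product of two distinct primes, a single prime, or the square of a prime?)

d = -141 ≡ 3 (mod 4), so O_K = ℤ[√-141] and disc(K) = 4d = -564.
Since gcd(5, -564) = 1 the prime 5 does not ramify.
(-141/5) = 4^2 mod 5 = 1, giving Legendre symbol 1.
(-141/5) = 1, so 5 splits.

split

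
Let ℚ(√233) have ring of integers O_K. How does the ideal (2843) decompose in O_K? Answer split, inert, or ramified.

inert

Since 233 ≡ 1 mod 4, the ring of integers is ℤ[(1+√233)/2] with discriminant 233.
2843 ∤ 233, so 2843 is unramified.
(233/2843) = 233^1421 mod 2843 = 2842, giving Legendre symbol -1.
d is a non-residue mod p, hence 2843 remains inert in O_K.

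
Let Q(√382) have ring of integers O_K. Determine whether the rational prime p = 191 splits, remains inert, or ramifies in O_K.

ramifies in O_K

382 mod 4 = 2, hence disc K = 4·382 = 1528 and O_K = ℤ[√382].
Ramification test: 191 | 1528. The prime 191 ramifies in K.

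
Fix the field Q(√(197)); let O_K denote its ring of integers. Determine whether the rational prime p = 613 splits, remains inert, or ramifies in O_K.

split

d = 197 ≡ 1 (mod 4), so O_K = ℤ[(1+√197)/2] and disc(K) = d = 197.
Since gcd(613, 197) = 1 the prime 613 does not ramify.
Legendre symbol by Euler's criterion: (197/613) ≡ 197^306 ≡ 1 (mod 613), i.e. (197/613) = 1.
(197/613) = 1, so 613 splits.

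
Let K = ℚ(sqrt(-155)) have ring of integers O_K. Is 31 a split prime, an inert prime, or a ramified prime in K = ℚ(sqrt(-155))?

31 is ramified

Since -155 ≡ 1 mod 4, the ring of integers is ℤ[(1+√-155)/2] with discriminant -155.
Ramification test: 31 | -155. The prime 31 ramifies in K.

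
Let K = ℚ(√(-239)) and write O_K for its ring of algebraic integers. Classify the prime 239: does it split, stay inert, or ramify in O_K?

ramified

Since -239 ≡ 1 mod 4, the ring of integers is ℤ[(1+√-239)/2] with discriminant -239.
disc(K) = -239 = 239·(-1), so p = 239 is ramified.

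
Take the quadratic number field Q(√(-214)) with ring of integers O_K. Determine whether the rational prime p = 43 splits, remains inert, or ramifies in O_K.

splits completely

-214 mod 4 = 2, hence disc K = 4·(-214) = -856 and O_K = ℤ[√-214].
disc(K) = -856 is not divisible by 43; 43 is unramified.
Compute (-214/43) via Euler: 1^((43-1)/2) mod 43 = 1, so (-214/43) = 1.
Legendre symbol 1 ⇒ 43 is split.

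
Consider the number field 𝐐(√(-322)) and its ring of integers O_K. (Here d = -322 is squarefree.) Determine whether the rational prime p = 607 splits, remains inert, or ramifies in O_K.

Since -322 ≢ 1 mod 4, the ring of integers is ℤ[√-322] with discriminant 4·(-322) = -1288.
disc(K) = -1288 is not divisible by 607; 607 is unramified.
Euler's criterion: (-322)^303 mod 607 = 1. Thus (-322|607) = 1.
d is a quadratic residue mod p, hence 607 splits in O_K.

splits completely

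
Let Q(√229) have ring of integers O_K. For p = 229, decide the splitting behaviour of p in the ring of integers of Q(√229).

d = 229 ≡ 1 (mod 4), so O_K = ℤ[(1+√229)/2] and disc(K) = d = 229.
Ramification test: 229 | 229. The prime 229 ramifies in K.

ramified — (229) = 𝔭²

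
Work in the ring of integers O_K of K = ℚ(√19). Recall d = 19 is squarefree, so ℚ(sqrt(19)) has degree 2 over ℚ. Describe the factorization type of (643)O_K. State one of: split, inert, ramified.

Since 19 ≢ 1 mod 4, the ring of integers is ℤ[√19] with discriminant 4·19 = 76.
disc(K) = 76 is not divisible by 643; 643 is unramified.
Euler's criterion: 19^321 mod 643 = 642. Thus (19|643) = -1.
d is a non-residue mod p, hence 643 remains inert in O_K.

inert — (643) stays prime in O_K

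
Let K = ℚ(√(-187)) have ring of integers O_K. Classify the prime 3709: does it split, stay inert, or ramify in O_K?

split — (3709) = 𝔭₁𝔭₂ with 𝔭₁ ≠ 𝔭₂

Since -187 ≡ 1 mod 4, the ring of integers is ℤ[(1+√-187)/2] with discriminant -187.
disc(K) = -187 is not divisible by 3709; 3709 is unramified.
Legendre symbol by Euler's criterion: (-187/3709) ≡ (-187)^1854 ≡ 1 (mod 3709), i.e. (-187/3709) = 1.
(-187/3709) = 1, so 3709 splits.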